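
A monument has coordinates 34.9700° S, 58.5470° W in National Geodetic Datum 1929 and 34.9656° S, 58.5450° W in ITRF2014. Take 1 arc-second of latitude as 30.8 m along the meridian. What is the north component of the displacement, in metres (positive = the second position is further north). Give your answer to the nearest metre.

Δφ = -34.9656° − -34.9700° = +0.0044°; Δλ = -58.5450° − -58.5470° = +0.0020°.
1° of latitude = 3600 × 30.80 = 110880 m.
ΔN = Δφ × 110880 = 487.9 m; ΔE = Δλ × 110880 × cos(-34.9700°) = +0.0020 × 110880 × 0.819452 = 181.7 m.

ΔN = 488 m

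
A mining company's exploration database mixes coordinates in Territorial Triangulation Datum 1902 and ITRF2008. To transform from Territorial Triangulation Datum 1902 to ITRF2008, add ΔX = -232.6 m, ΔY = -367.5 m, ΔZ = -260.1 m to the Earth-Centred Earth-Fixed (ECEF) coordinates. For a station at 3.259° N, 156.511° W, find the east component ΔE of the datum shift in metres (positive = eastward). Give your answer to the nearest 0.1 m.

The local east axis at (φ, λ) is (−sin λ, cos λ, 0), so ΔE = −sin(-156.511°)·(-232.6) + cos(-156.511°)·(-367.5) = 244.34 m.

ΔE = 244.3 m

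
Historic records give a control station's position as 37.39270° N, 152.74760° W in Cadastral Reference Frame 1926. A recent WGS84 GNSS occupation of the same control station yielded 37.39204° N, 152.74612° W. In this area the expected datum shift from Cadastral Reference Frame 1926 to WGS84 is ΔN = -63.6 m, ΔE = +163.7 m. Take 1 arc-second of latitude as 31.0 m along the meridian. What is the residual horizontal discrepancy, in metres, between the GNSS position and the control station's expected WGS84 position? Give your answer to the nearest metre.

Observed coordinate differences: Δφ = -0.00066°, Δλ = +0.00148°.
Converting to metres (1° lat = 111600 m, cos φ = 0.794492): observed ΔN = -73.7 m, observed ΔE = 131.2 m.
Subtracting the expected shift leaves a residual of -73.7 − (-63.6) = -10.1 m north and 131.2 − (163.7) = -32.5 m east.
Residual distance = √((-10.1)² + (-32.5)²) = 34.0 m.

34 m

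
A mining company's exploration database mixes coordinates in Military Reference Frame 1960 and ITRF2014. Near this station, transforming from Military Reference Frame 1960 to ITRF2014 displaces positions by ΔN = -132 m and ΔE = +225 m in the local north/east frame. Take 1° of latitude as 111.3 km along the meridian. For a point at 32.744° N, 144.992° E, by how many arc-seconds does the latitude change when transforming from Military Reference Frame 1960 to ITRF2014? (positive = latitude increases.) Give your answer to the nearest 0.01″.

1° of latitude = 111.3 km, so Δφ = -132.0 / 111300 = -0.0011860° = -4.270″.

Δφ = -4.27″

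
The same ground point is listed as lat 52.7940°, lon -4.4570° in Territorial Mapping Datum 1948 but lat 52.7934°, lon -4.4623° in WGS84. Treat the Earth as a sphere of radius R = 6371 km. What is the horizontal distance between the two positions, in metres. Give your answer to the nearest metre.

Δφ = 52.7934° − 52.7940° = -0.0006°; Δλ = -4.4623° − -4.4570° = -0.0053°.
1° along a meridian = πR/180 = 111195 m.
ΔN = Δφ × 111195 = -66.7 m; ΔE = Δλ × 111195 × cos(52.7940°) = -0.0053 × 111195 × 0.604683 = -356.4 m.
Distance = √(ΔE² + ΔN²) = √((-356.4)² + (-66.7)²) = 362.6 m.

363 m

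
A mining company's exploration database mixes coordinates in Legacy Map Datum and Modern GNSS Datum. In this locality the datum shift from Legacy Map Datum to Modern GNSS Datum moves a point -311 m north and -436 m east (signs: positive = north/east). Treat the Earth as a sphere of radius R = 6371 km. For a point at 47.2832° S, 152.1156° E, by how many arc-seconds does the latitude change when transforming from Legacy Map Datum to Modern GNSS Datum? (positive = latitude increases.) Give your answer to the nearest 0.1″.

On a sphere of radius R, 1 rad of latitude = R, so Δφ = ΔN / R = -311.0 / 6371000 = -4.8815e-05 rad = -10.069″.

Δφ = -10.1″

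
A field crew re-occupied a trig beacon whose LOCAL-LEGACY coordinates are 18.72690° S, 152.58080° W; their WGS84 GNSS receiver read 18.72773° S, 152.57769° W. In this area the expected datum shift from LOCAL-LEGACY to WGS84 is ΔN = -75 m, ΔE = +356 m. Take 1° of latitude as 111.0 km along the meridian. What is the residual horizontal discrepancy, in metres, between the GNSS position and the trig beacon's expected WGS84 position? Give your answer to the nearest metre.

Observed coordinate differences: Δφ = -0.00083°, Δλ = +0.00311°.
Converting to metres (1° lat = 111000 m, cos φ = 0.947060): observed ΔN = -92.1 m, observed ΔE = 326.9 m.
Subtracting the expected shift leaves a residual of -92.1 − (-75) = -17.1 m north and 326.9 − (356) = -29.1 m east.
Residual distance = √((-17.1)² + (-29.1)²) = 33.7 m.

34 m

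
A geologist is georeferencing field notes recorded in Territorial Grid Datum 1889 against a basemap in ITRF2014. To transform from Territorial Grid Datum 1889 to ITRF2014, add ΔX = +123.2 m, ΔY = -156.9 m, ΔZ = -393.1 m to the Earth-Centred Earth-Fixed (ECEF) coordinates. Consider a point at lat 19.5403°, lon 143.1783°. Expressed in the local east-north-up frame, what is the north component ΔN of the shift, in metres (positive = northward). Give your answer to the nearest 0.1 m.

ΔN = -306.0 m

The local north axis is (−sin φ cos λ, −sin φ sin λ, cos φ), giving ΔN = 32.986 + 31.452 − 370.460 = -306.02 m.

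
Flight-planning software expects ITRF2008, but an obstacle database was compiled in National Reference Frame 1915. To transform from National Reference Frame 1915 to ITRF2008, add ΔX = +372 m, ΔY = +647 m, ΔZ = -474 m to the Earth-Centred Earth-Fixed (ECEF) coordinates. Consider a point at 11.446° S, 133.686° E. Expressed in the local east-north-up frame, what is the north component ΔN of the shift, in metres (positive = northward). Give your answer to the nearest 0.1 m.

ΔN = -422.7 m

At φ = -11.446°, λ = 133.686°: sin φ = -0.198444, cos φ = 0.980112, sin λ = 0.723136, cos λ = -0.690706.
ΔN = −sin φ cos λ·ΔX − sin φ sin λ·ΔY + cos φ·ΔZ = −(-0.198444)(-0.690706)(372) − (-0.198444)(0.723136)(647) + (0.980112)(-474) = -422.72 m.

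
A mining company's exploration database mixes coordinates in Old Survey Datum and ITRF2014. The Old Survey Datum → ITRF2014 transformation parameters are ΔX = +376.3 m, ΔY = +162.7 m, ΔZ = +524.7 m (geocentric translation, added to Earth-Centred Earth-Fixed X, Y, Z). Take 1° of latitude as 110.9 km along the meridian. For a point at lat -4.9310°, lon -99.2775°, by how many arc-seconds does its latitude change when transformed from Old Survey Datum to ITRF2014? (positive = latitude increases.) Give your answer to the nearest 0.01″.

sin φ = -0.085956, cos φ = 0.996299, sin λ = -0.986919, cos λ = -0.161216.
North component: ΔN = −sin φ cos λ·ΔX − sin φ sin λ·ΔY + cos φ·ΔZ = −(-0.085956)(-0.161216)(376.3) − (-0.085956)(-0.986919)(162.7) + (0.996299)(524.7) = 503.74 m.
1° of latitude spans 110900 m, so Δφ = 503.74 / 110900 × 3600 = 16.352″.

Δφ = 16.35″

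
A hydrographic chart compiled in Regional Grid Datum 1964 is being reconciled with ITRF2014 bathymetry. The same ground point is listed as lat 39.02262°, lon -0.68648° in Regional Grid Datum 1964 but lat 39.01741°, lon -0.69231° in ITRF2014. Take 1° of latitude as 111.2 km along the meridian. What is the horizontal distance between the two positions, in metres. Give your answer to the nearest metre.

Δφ = 39.01741° − 39.02262° = -0.00521°; Δλ = -0.69231° − -0.68648° = -0.00583°.
ΔN = Δφ × 111200 = -579.4 m; ΔE = Δλ × 111200 × cos(39.02262°) = -0.00583 × 111200 × 0.776897 = -503.7 m.
Distance = √(ΔE² + ΔN²) = √((-503.7)² + (-579.4)²) = 767.7 m.

768 m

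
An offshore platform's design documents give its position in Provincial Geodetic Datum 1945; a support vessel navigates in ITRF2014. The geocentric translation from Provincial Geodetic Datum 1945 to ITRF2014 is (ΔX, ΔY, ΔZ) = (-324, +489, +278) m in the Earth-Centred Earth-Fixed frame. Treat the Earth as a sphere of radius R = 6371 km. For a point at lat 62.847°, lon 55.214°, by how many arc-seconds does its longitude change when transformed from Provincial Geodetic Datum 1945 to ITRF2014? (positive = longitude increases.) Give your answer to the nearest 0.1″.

Δλ = 38.7″

sin φ = 0.889791, cos φ = 0.456368, sin λ = 0.821289, cos λ = 0.570513.
East component: ΔE = −sin λ·ΔX + cos λ·ΔY = −(0.821289)(-324) + (0.570513)(489) = 545.08 m.
1° of latitude spans πR/180 = 111195 m; at latitude φ, 1° of longitude spans that × cos φ = 50745.8 m, so Δλ = 545.08 / 50745.8 × 3600 = 38.669″.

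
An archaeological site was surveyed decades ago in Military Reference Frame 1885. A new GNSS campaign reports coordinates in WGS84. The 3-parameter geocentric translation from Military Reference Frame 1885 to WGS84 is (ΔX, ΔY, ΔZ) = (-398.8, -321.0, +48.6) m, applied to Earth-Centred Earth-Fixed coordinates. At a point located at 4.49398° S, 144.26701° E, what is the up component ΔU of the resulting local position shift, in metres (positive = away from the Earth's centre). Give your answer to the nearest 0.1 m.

ΔU = 132.0 m

The local up (radial) axis is (cos φ cos λ, cos φ sin λ, sin φ), giving ΔU = 322.730 − 186.890 − 3.808 = 132.03 m.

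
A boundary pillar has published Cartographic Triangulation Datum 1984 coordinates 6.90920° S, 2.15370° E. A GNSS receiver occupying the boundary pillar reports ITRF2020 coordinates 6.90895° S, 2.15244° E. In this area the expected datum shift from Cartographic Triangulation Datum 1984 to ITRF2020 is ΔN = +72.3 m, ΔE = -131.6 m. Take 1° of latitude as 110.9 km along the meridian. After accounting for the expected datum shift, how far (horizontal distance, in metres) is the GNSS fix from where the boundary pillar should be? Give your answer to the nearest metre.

Observed coordinate differences: Δφ = +0.00025°, Δλ = -0.00126°.
Converting to metres (1° lat = 110900 m, cos φ = 0.992738): observed ΔN = 27.7 m, observed ΔE = -138.7 m.
Subtracting the expected shift leaves a residual of 27.7 − (72.3) = -44.6 m north and -138.7 − (-131.6) = -7.1 m east.
Residual distance = √((-44.6)² + (-7.1)²) = 45.1 m.

45 m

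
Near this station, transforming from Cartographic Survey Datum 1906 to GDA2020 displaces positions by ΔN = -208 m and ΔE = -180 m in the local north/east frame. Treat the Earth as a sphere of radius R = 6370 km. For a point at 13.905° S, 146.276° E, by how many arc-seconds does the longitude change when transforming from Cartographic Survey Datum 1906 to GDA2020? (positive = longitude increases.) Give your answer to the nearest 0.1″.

At latitude -13.905°, cos φ = 0.970696.
One radian of longitude at latitude φ spans R cos φ, so Δλ = ΔE / (R cos φ) = -180.0 / (6370000 × 0.970696) = -2.9111e-05 rad = -6.004″.

Δλ = -6.0″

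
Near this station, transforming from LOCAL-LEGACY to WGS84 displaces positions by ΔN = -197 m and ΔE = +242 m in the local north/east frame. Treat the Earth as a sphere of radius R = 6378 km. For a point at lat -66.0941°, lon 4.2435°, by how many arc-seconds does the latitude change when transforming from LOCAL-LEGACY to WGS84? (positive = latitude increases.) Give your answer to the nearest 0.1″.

On a sphere of radius R, 1 rad of latitude = R, so Δφ = ΔN / R = -197.0 / 6378000 = -3.0887e-05 rad = -6.371″.

Δφ = -6.4″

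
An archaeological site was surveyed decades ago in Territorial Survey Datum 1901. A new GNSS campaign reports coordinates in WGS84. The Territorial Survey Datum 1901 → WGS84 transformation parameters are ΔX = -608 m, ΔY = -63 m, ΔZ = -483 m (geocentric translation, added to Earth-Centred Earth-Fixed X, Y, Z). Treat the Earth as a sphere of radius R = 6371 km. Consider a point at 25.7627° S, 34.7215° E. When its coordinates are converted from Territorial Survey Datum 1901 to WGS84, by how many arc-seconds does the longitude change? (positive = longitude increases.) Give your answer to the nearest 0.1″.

Δλ = 10.6″

sin φ = -0.434645, cos φ = 0.900602, sin λ = 0.569588, cos λ = 0.821930.
East component: ΔE = −sin λ·ΔX + cos λ·ΔY = −(0.569588)(-608) + (0.821930)(-63) = 294.53 m.
1° of latitude spans πR/180 = 111195 m; at latitude φ, 1° of longitude spans that × cos φ = 100142.4 m, so Δλ = 294.53 / 100142.4 × 3600 = 10.588″.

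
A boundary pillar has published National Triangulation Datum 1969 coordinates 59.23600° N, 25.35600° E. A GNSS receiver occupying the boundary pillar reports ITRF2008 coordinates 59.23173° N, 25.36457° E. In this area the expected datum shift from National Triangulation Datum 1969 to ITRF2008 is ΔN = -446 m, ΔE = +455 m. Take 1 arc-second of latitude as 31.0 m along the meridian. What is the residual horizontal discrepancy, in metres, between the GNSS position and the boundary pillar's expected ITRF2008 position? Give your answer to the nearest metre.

Observed coordinate differences: Δφ = -0.00427°, Δλ = +0.00857°.
Converting to metres (1° lat = 111600 m, cos φ = 0.511503): observed ΔN = -476.5 m, observed ΔE = 489.2 m.
Subtracting the expected shift leaves a residual of -476.5 − (-446) = -30.5 m north and 489.2 − (455) = 34.2 m east.
Residual distance = √((-30.5)² + 34.2²) = 45.9 m.

46 m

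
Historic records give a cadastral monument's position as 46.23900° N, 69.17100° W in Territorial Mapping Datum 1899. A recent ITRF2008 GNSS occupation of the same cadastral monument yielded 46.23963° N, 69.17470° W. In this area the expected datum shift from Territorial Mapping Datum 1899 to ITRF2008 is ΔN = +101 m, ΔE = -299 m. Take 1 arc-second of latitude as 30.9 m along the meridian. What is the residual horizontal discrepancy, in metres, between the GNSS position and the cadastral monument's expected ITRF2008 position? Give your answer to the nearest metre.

Observed coordinate differences: Δφ = +0.00063°, Δλ = -0.00370°.
Converting to metres (1° lat = 111240 m, cos φ = 0.691652): observed ΔN = 70.1 m, observed ΔE = -284.7 m.
Subtracting the expected shift leaves a residual of 70.1 − (101) = -30.9 m north and -284.7 − (-299) = 14.3 m east.
Residual distance = √((-30.9)² + 14.3²) = 34.1 m.

34 m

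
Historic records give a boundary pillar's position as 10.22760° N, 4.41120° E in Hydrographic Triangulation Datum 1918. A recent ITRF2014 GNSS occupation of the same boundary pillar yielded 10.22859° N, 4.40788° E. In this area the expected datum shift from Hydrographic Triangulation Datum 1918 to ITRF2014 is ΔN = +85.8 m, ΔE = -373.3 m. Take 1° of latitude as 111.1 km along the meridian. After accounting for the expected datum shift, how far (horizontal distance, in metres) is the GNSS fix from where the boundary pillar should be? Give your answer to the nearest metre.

26 m

Observed coordinate differences: Δφ = +0.00099°, Δλ = -0.00332°.
Converting to metres (1° lat = 111100 m, cos φ = 0.984110): observed ΔN = 110.0 m, observed ΔE = -363.0 m.
Subtracting the expected shift leaves a residual of 110.0 − (85.8) = 24.2 m north and -363.0 − (-373.3) = 10.3 m east.
Residual distance = √(24.2² + 10.3²) = 26.3 m.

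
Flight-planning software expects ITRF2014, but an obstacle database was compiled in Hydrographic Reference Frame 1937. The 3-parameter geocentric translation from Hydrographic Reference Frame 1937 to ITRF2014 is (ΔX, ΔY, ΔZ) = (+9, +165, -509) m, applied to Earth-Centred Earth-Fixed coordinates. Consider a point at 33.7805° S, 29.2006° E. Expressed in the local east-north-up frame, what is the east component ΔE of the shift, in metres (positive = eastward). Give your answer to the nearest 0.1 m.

ΔE = 139.6 m

The local east axis at (φ, λ) is (−sin λ, cos λ, 0), so ΔE = −sin(29.2006°)·9 + cos(29.2006°)·165 = 139.64 m.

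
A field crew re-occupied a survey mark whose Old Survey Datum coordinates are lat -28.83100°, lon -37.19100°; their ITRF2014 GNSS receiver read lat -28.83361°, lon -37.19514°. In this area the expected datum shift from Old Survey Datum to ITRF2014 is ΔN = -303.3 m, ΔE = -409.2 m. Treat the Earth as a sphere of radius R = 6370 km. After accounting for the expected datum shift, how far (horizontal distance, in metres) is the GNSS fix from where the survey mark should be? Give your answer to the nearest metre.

14 m

Observed coordinate differences: Δφ = -0.00261°, Δλ = -0.00414°.
Converting to metres (1° lat = 111177 m, cos φ = 0.876046): observed ΔN = -290.2 m, observed ΔE = -403.2 m.
Subtracting the expected shift leaves a residual of -290.2 − (-303.3) = 13.1 m north and -403.2 − (-409.2) = 6.0 m east.
Residual distance = √(13.1² + 6.0²) = 14.4 m.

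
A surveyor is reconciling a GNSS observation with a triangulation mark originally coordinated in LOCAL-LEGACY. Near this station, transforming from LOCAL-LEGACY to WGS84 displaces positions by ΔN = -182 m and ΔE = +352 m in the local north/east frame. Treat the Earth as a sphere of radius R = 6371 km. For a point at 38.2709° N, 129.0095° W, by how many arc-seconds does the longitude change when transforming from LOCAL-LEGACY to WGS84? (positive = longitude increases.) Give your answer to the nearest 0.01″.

At latitude 38.2709°, cos φ = 0.785091.
One radian of longitude at latitude φ spans R cos φ, so Δλ = ΔE / (R cos φ) = 352.0 / (6371000 × 0.785091) = 7.0374e-05 rad = 14.516″.

Δλ = 14.52″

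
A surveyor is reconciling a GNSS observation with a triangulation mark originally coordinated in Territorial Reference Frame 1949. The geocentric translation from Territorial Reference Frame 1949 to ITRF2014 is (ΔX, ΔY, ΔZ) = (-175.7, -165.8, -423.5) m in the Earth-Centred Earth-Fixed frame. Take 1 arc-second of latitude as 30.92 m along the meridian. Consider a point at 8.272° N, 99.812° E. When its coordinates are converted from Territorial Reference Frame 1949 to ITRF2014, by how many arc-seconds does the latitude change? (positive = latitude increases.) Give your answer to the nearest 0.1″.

sin φ = 0.143873, cos φ = 0.989596, sin λ = 0.985372, cos λ = -0.170416.
North component: ΔN = −sin φ cos λ·ΔX − sin φ sin λ·ΔY + cos φ·ΔZ = −(0.143873)(-0.170416)(-175.7) − (0.143873)(0.985372)(-165.8) + (0.989596)(-423.5) = -399.90 m.
1° of latitude spans 3600 × 30.92 = 111312 m, so Δφ = -399.90 / 111312 × 3600 = -12.933″.

Δφ = -12.9″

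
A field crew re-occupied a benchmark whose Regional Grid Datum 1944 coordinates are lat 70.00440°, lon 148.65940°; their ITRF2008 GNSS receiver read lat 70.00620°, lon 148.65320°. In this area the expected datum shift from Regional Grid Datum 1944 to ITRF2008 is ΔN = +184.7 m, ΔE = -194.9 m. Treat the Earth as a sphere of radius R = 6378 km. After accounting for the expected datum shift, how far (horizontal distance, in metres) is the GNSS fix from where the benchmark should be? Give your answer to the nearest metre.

Observed coordinate differences: Δφ = +0.00180°, Δλ = -0.00620°.
Converting to metres (1° lat = 111317 m, cos φ = 0.341948): observed ΔN = 200.4 m, observed ΔE = -236.0 m.
Subtracting the expected shift leaves a residual of 200.4 − (184.7) = 15.7 m north and -236.0 − (-194.9) = -41.1 m east.
Residual distance = √(15.7² + (-41.1)²) = 44.0 m.

44 m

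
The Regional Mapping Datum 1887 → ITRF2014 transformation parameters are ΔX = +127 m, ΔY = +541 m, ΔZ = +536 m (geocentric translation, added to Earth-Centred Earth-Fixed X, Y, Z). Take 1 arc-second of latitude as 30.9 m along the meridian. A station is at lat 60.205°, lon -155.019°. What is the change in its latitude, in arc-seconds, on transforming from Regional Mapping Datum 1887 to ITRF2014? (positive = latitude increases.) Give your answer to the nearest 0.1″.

Δφ = 18.3″

sin φ = 0.867809, cos φ = 0.496898, sin λ = -0.422318, cos λ = -0.906448.
North component: ΔN = −sin φ cos λ·ΔX − sin φ sin λ·ΔY + cos φ·ΔZ = −(0.867809)(-0.906448)(127) − (0.867809)(-0.422318)(541) + (0.496898)(536) = 564.51 m.
1° of latitude spans 3600 × 30.90 = 111240 m, so Δφ = 564.51 / 111240 × 3600 = 18.269″.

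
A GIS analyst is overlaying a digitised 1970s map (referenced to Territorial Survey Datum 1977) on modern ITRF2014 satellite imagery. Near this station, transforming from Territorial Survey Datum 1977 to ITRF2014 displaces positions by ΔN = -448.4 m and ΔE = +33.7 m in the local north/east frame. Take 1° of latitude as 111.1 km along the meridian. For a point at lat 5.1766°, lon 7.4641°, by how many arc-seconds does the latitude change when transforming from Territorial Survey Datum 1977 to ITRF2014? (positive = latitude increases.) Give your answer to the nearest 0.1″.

1° of latitude = 111.1 km, so Δφ = -448.4 / 111100 = -0.0040360° = -14.530″.

Δφ = -14.5″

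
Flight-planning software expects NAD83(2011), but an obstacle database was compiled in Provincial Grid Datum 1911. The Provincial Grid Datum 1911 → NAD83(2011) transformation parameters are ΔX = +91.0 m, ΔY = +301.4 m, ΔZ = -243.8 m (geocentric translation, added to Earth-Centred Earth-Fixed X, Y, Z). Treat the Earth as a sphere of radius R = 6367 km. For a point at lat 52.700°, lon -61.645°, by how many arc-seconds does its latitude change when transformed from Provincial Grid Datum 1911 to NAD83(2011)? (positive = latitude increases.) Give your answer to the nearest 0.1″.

Δφ = 0.9″

sin φ = 0.795473, cos φ = 0.605988, sin λ = -0.880022, cos λ = 0.474933.
North component: ΔN = −sin φ cos λ·ΔX − sin φ sin λ·ΔY + cos φ·ΔZ = −(0.795473)(0.474933)(91.0) − (0.795473)(-0.880022)(301.4) + (0.605988)(-243.8) = 28.87 m.
1° of latitude spans πR/180 = 111125 m, so Δφ = 28.87 / 111125 × 3600 = 0.935″.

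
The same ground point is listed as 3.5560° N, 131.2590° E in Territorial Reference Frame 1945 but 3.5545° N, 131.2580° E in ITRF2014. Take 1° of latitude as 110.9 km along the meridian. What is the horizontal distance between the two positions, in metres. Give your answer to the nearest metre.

200 m

Δφ = 3.5545° − 3.5560° = -0.0015°; Δλ = 131.2580° − 131.2590° = -0.0010°.
ΔN = Δφ × 110900 = -166.4 m; ΔE = Δλ × 110900 × cos(3.5560°) = -0.0010 × 110900 × 0.998075 = -110.7 m.
Distance = √(ΔE² + ΔN²) = √((-110.7)² + (-166.4)²) = 199.8 m.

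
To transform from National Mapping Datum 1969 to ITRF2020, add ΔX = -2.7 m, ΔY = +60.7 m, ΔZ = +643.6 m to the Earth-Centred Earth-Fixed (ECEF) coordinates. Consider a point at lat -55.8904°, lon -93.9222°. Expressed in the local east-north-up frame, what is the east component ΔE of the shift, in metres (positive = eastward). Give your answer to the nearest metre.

ΔE = -7 m

At φ = -55.8904°, λ = -93.9222°: sin φ = -0.827966, cos φ = 0.560778, sin λ = -0.997658, cos λ = -0.068402.
ΔE = −sin λ·ΔX + cos λ·ΔY = −(-0.997658)·(-2.7) + (-0.068402)·(60.7) = -6.85 m.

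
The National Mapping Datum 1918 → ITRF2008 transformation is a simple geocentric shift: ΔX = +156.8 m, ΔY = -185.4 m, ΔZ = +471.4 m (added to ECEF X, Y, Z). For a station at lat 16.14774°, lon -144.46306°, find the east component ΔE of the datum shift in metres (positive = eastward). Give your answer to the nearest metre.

The local east axis at (φ, λ) is (−sin λ, cos λ, 0), so ΔE = −sin(-144.46306°)·156.8 + cos(-144.46306°)·(-185.4) = 242.00 m.

ΔE = 242 m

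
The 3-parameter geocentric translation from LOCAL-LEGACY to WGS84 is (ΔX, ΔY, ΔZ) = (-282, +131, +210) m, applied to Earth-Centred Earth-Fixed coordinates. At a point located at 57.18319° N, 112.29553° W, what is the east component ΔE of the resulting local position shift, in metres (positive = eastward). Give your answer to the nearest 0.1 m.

At φ = 57.18319°, λ = -112.29553°: sin φ = 0.840408, cos φ = 0.541955, sin λ = -0.925239, cos λ = -0.379384.
ΔE = −sin λ·ΔX + cos λ·ΔY = −(-0.925239)·(-282) + (-0.379384)·(131) = -310.62 m.

ΔE = -310.6 m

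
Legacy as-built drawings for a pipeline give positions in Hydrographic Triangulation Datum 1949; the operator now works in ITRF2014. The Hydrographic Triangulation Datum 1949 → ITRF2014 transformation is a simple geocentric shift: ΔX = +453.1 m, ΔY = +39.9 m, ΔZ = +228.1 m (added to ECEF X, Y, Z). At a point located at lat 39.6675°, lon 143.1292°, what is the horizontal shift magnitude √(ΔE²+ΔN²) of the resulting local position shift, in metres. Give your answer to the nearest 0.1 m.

495.7 m

At φ = 39.6675°, λ = 143.1292°: sin φ = 0.638331, cos φ = 0.769762, sin λ = 0.600013, cos λ = -0.799991.
ΔE = −sin λ·ΔX + cos λ·ΔY = −(0.600013)·(453.1) + (-0.799991)·(39.9) = -303.79 m.
ΔN = −sin φ cos λ·ΔX − sin φ sin λ·ΔY + cos φ·ΔZ = −(0.638331)(-0.799991)(453.1) − (0.638331)(0.600013)(39.9) + (0.769762)(228.1) = 391.68 m.
Horizontal magnitude = √(ΔE² + ΔN²) = √((-303.79)² + 391.68²) = 495.68 m.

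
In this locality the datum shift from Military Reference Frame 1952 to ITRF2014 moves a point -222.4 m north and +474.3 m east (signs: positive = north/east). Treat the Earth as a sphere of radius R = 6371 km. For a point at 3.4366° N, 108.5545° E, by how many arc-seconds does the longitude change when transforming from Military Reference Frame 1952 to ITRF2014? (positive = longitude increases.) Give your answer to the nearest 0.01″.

Δλ = 15.38″

At latitude 3.4366°, cos φ = 0.998202.
One radian of longitude at latitude φ spans R cos φ, so Δλ = ΔE / (R cos φ) = 474.3 / (6371000 × 0.998202) = 7.4581e-05 rad = 15.383″.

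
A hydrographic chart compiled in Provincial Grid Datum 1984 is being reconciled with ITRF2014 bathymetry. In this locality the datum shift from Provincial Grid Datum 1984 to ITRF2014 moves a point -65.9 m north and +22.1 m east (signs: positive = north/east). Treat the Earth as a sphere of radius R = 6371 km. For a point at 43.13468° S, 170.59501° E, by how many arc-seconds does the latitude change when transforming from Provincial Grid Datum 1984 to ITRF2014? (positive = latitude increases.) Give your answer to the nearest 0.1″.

Δφ = -2.1″

On a sphere of radius R, 1 rad of latitude = R, so Δφ = ΔN / R = -65.9 / 6371000 = -1.0344e-05 rad = -2.134″.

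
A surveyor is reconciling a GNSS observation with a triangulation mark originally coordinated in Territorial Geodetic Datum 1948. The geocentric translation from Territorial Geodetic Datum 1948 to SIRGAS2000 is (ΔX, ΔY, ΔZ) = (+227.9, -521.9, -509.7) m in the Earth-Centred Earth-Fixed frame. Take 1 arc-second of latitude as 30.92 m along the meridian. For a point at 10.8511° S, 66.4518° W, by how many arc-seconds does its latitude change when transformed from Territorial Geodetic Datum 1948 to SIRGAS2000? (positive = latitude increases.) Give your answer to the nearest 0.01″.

sin φ = -0.188257, cos φ = 0.982120, sin λ = -0.916724, cos λ = 0.399520.
North component: ΔN = −sin φ cos λ·ΔX − sin φ sin λ·ΔY + cos φ·ΔZ = −(-0.188257)(0.399520)(227.9) − (-0.188257)(-0.916724)(-521.9) + (0.982120)(-509.7) = -393.38 m.
1° of latitude spans 3600 × 30.92 = 111312 m, so Δφ = -393.38 / 111312 × 3600 = -12.722″.

Δφ = -12.72″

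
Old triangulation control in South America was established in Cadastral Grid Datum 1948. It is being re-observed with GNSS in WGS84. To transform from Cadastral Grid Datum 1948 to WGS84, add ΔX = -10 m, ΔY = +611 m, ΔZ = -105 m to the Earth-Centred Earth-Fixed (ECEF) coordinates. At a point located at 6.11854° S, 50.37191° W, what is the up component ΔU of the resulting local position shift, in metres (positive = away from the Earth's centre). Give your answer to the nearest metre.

ΔU = -463 m

The local up (radial) axis is (cos φ cos λ, cos φ sin λ, sin φ), giving ΔU = -6.342 − 467.912 + 11.192 = -463.06 m.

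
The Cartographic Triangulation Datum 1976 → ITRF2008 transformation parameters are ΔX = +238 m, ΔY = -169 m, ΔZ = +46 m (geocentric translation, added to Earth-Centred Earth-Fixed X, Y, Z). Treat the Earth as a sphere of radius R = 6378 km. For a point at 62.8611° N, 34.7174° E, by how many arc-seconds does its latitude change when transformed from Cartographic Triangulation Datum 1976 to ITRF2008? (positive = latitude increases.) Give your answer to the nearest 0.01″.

sin φ = 0.889903, cos φ = 0.456149, sin λ = 0.569529, cos λ = 0.821971.
North component: ΔN = −sin φ cos λ·ΔX − sin φ sin λ·ΔY + cos φ·ΔZ = −(0.889903)(0.821971)(238) − (0.889903)(0.569529)(-169) + (0.456149)(46) = -67.45 m.
1° of latitude spans πR/180 = 111317 m, so Δφ = -67.45 / 111317 × 3600 = -2.181″.

Δφ = -2.18″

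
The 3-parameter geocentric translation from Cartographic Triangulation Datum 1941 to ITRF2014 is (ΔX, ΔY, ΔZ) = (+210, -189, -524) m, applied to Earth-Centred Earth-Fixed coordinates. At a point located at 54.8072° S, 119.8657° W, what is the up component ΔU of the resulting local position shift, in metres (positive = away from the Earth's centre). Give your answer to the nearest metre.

At φ = -54.8072°, λ = -119.8657°: sin φ = -0.817217, cos φ = 0.576330, sin λ = -0.867195, cos λ = -0.497969.
ΔU = cos φ cos λ·ΔX + cos φ sin λ·ΔY + sin φ·ΔZ = (0.576330)(-0.497969)(210) + (0.576330)(-0.867195)(-189) + (-0.817217)(-524) = 462.41 m.

ΔU = 462 m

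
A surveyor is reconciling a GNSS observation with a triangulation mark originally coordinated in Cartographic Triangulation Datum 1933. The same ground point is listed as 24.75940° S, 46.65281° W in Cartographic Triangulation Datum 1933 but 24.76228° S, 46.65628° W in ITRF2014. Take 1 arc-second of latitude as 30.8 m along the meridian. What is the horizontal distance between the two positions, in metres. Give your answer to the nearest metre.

Δφ = -24.76228° − -24.75940° = -0.00288°; Δλ = -46.65628° − -46.65281° = -0.00347°.
1° of latitude = 3600 × 30.80 = 110880 m.
ΔN = Δφ × 110880 = -319.3 m; ΔE = Δλ × 110880 × cos(-24.75940°) = -0.00347 × 110880 × 0.908074 = -349.4 m.
Distance = √(ΔE² + ΔN²) = √((-349.4)² + (-319.3)²) = 473.3 m.

473 m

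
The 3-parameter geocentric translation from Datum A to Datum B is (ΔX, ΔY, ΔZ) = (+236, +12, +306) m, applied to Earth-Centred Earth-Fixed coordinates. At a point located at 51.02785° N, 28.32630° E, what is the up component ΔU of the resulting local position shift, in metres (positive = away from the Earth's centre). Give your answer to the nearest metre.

The local up (radial) axis is (cos φ cos λ, cos φ sin λ, sin φ), giving ΔU = 130.657 + 3.581 + 237.900 = 372.14 m.

ΔU = 372 m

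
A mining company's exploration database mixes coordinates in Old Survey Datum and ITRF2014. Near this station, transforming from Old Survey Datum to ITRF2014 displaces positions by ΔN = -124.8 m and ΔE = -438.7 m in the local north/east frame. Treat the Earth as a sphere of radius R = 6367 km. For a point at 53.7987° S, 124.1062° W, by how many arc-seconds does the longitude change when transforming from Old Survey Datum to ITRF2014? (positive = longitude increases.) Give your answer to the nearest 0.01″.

At latitude -53.7987°, cos φ = 0.590624.
One radian of longitude at latitude φ spans R cos φ, so Δλ = ΔE / (R cos φ) = -438.7 / (6367000 × 0.590624) = -1.1666e-04 rad = -24.063″.

Δλ = -24.06″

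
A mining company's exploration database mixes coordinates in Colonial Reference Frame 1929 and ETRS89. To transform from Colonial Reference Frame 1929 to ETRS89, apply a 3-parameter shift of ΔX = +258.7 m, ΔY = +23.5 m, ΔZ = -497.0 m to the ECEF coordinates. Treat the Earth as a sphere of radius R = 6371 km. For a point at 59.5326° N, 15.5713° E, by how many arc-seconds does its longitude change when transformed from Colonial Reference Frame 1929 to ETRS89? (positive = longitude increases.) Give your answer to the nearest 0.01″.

sin φ = 0.861918, cos φ = 0.507048, sin λ = 0.268437, cos λ = 0.963297.
East component: ΔE = −sin λ·ΔX + cos λ·ΔY = −(0.268437)(258.7) + (0.963297)(23.5) = -46.81 m.
1° of latitude spans πR/180 = 111195 m; at latitude φ, 1° of longitude spans that × cos φ = 56381.2 m, so Δλ = -46.81 / 56381.2 × 3600 = -2.989″.

Δλ = -2.99″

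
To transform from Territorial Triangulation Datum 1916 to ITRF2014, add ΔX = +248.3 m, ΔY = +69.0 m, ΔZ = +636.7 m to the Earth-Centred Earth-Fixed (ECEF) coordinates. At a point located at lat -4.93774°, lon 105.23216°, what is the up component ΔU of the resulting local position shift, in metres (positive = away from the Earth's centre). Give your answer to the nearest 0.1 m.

ΔU = -53.5 m

At φ = -4.93774°, λ = 105.23216°: sin φ = -0.086073, cos φ = 0.996289, sin λ = 0.964869, cos λ = -0.262731.
ΔU = cos φ cos λ·ΔX + cos φ sin λ·ΔY + sin φ·ΔZ = (0.996289)(-0.262731)(248.3) + (0.996289)(0.964869)(69.0) + (-0.086073)(636.7) = -53.47 m.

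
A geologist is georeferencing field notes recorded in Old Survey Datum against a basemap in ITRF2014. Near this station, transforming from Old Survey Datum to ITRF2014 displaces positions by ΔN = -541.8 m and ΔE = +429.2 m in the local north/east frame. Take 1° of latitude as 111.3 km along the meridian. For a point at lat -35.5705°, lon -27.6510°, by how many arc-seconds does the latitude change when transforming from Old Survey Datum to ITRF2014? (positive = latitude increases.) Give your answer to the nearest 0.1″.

Δφ = -17.5″

1° of latitude = 111.3 km, so Δφ = -541.8 / 111300 = -0.0048679° = -17.525″.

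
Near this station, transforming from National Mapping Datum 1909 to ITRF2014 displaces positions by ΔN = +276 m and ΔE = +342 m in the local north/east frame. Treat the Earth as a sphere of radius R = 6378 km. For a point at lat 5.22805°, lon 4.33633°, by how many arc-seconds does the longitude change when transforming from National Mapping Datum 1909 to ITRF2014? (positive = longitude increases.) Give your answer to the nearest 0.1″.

Δλ = 11.1″

At latitude 5.22805°, cos φ = 0.995840.
One radian of longitude at latitude φ spans R cos φ, so Δλ = ΔE / (R cos φ) = 342.0 / (6378000 × 0.995840) = 5.3846e-05 rad = 11.106″.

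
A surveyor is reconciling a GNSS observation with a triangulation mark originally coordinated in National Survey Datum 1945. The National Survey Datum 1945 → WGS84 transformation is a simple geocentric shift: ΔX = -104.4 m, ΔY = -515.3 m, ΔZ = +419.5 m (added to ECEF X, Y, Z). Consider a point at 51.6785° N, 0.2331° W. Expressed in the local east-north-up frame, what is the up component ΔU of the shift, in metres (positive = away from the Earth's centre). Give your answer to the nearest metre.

At φ = 51.6785°, λ = -0.2331°: sin φ = 0.784544, cos φ = 0.620073, sin λ = -0.004068, cos λ = 0.999992.
ΔU = cos φ cos λ·ΔX + cos φ sin λ·ΔY + sin φ·ΔZ = (0.620073)(0.999992)(-104.4) + (0.620073)(-0.004068)(-515.3) + (0.784544)(419.5) = 265.68 m.

ΔU = 266 m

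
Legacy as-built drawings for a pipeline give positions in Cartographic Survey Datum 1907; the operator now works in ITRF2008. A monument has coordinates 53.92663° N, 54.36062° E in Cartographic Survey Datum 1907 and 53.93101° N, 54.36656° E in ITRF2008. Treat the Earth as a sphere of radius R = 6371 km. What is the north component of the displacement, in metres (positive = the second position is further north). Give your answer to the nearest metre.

Δφ = 53.93101° − 53.92663° = +0.00438°; Δλ = 54.36656° − 54.36062° = +0.00594°.
1° along a meridian = πR/180 = 111195 m.
ΔN = Δφ × 111195 = 487.0 m; ΔE = Δλ × 111195 × cos(53.92663°) = +0.00594 × 111195 × 0.588821 = 388.9 m.

ΔN = 487 m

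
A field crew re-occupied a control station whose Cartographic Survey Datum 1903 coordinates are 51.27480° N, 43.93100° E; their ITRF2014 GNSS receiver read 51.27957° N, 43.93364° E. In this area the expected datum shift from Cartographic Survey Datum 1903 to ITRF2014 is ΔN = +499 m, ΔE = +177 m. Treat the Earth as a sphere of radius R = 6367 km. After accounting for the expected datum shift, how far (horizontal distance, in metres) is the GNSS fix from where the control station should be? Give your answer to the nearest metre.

Observed coordinate differences: Δφ = +0.00477°, Δλ = +0.00264°.
Converting to metres (1° lat = 111125 m, cos φ = 0.625586): observed ΔN = 530.1 m, observed ΔE = 183.5 m.
Subtracting the expected shift leaves a residual of 530.1 − (499) = 31.1 m north and 183.5 − (177) = 6.5 m east.
Residual distance = √(31.1² + 6.5²) = 31.7 m.

32 m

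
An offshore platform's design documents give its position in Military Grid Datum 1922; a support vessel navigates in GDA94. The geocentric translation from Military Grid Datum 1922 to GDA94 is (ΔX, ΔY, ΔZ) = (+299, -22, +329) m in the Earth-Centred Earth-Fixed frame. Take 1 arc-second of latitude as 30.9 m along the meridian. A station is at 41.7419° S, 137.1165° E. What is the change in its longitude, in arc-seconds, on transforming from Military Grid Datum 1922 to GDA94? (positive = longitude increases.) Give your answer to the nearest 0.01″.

Δλ = -8.13″

sin φ = -0.665776, cos φ = 0.746152, sin λ = 0.680510, cos λ = -0.732739.
East component: ΔE = −sin λ·ΔX + cos λ·ΔY = −(0.680510)(299) + (-0.732739)(-22) = -187.35 m.
1° of latitude spans 3600 × 30.90 = 111240 m; at latitude φ, 1° of longitude spans that × cos φ = 83001.9 m, so Δλ = -187.35 / 83001.9 × 3600 = -8.126″.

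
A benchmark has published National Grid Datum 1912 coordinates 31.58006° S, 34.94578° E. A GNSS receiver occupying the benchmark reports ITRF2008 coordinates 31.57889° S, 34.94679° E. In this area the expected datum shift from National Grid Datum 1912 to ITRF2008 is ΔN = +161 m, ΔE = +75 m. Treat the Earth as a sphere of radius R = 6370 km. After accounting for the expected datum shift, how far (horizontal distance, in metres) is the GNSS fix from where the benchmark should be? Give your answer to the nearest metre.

Observed coordinate differences: Δφ = +0.00117°, Δλ = +0.00101°.
Converting to metres (1° lat = 111177 m, cos φ = 0.851909): observed ΔN = 130.1 m, observed ΔE = 95.7 m.
Subtracting the expected shift leaves a residual of 130.1 − (161) = -30.9 m north and 95.7 − (75) = 20.7 m east.
Residual distance = √((-30.9)² + 20.7²) = 37.2 m.

37 m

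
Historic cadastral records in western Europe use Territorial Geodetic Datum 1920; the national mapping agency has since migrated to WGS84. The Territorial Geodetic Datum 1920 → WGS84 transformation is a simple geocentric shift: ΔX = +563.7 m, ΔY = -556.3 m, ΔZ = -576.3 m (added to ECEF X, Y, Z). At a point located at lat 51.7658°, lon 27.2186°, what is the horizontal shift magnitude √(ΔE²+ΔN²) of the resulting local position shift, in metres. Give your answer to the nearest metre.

The local east axis at (φ, λ) is (−sin λ, cos λ, 0), so ΔE = −sin(27.2186°)·563.7 + cos(27.2186°)·(-556.3) = -752.53 m.
The local north axis is (−sin φ cos λ, −sin φ sin λ, cos φ), giving ΔN = -393.750 + 199.863 − 356.659 = -550.55 m.
Horizontal magnitude = √(ΔE² + ΔN²) = √((-752.53)² + (-550.55)²) = 932.42 m.

932 m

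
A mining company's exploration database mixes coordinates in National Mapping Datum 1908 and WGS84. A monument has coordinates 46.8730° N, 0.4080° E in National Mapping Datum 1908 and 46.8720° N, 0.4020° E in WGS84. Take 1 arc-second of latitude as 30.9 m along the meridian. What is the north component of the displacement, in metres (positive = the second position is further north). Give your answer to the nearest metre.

Δφ = 46.8720° − 46.8730° = -0.0010°; Δλ = 0.4020° − 0.4080° = -0.0060°.
1° of latitude = 3600 × 30.90 = 111240 m.
ΔN = Δφ × 111240 = -111.2 m; ΔE = Δλ × 111240 × cos(46.8730°) = -0.0060 × 111240 × 0.683618 = -456.3 m.

ΔN = -111 m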